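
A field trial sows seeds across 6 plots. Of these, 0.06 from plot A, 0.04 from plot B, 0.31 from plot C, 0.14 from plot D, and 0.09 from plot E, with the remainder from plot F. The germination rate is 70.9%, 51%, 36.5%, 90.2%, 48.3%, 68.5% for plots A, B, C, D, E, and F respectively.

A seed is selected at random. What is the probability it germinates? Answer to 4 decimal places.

P(F) = 1 − (0.06 + 0.04 + 0.31 + 0.14 + 0.09) = 0.36.
By the law of total probability,
P(G) = P(G|A)·P(A) + P(G|B)·P(B) + P(G|C)·P(C) + P(G|D)·P(D) + P(G|E)·P(E) + P(G|F)·P(F)
      = 0.709·0.06 + 0.51·0.04 + 0.365·0.31 + 0.902·0.14 + 0.483·0.09 + 0.685·0.36
      = 0.04254 + 0.0204 + 0.11315 + 0.12628 + 0.04347 + 0.2466 = 0.59244

0.5924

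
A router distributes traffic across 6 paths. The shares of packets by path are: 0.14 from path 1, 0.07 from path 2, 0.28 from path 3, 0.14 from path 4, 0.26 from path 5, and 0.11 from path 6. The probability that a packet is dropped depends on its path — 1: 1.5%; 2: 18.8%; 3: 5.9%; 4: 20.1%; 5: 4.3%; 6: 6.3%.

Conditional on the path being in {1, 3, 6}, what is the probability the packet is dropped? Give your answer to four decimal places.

Let S = {1, 3, 6}.
P(S) = 0.14 + 0.28 + 0.11 = 0.53.
P(L ∩ S) = 0.015·0.14 + 0.059·0.28 + 0.063·0.11 = 0.0021 + 0.01652 + 0.00693 = 0.02555.
P(L | S) = 0.02555 / 0.53 = 0.048208…

0.0482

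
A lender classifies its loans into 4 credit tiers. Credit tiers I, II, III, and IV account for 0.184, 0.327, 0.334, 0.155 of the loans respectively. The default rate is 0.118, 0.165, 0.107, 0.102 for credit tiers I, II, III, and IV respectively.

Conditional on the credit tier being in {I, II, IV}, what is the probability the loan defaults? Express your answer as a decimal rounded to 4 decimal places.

P(D|S) ≈ 0.1374

Let S = {I, II, IV}.
P(S) = 0.184 + 0.327 + 0.155 = 0.666.
P(D ∩ S) = 0.118·0.184 + 0.165·0.327 + 0.102·0.155 = 0.021712 + 0.053955 + 0.01581 = 0.091477.
P(D | S) = 0.091477 / 0.666 = 0.137353…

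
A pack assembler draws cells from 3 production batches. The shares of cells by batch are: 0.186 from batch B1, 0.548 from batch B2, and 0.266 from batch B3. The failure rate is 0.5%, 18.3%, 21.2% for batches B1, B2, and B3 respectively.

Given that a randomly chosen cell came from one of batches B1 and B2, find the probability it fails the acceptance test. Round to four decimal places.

Let S = {B1, B2}.
P(S) = 0.186 + 0.548 = 0.734.
P(F ∩ S) = 0.005·0.186 + 0.183·0.548 = 0.00093 + 0.100284 = 0.101214.
P(F | S) = 0.101214 / 0.734 = 0.137894…

P(F|S) ≈ 0.1379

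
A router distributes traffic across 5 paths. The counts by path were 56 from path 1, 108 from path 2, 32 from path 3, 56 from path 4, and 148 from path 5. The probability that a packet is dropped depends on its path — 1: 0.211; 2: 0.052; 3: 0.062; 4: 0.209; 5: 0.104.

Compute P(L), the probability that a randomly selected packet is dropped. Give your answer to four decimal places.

0.1163

Total: 56 + 108 + 32 + 56 + 148 = 400.
P(1) = 56/400 = 0.14. P(2) = 108/400 = 0.27. P(3) = 32/400 = 0.08. P(4) = 56/400 = 0.14. P(5) = 148/400 = 0.37.
P(L) = P(L|1)·P(1) + P(L|2)·P(2) + P(L|3)·P(3) + P(L|4)·P(4) + P(L|5)·P(5)
      = 0.211·0.14 + 0.052·0.27 + 0.062·0.08 + 0.209·0.14 + 0.104·0.37
      = 0.02954 + 0.01404 + 0.00496 + 0.02926 + 0.03848 = 0.11628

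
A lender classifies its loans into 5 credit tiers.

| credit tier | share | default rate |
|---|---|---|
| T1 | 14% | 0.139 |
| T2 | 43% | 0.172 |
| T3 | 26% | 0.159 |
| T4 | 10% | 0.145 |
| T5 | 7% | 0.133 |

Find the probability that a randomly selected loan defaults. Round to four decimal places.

P(D) ≈ 0.1586

Summing over the partition,
P(D) = P(D|T1)·P(T1) + P(D|T2)·P(T2) + P(D|T3)·P(T3) + P(D|T4)·P(T4) + P(D|T5)·P(T5)
      = 0.139·0.14 + 0.172·0.43 + 0.159·0.26 + 0.145·0.1 + 0.133·0.07
      = 0.01946 + 0.07396 + 0.04134 + 0.0145 + 0.00931 = 0.15857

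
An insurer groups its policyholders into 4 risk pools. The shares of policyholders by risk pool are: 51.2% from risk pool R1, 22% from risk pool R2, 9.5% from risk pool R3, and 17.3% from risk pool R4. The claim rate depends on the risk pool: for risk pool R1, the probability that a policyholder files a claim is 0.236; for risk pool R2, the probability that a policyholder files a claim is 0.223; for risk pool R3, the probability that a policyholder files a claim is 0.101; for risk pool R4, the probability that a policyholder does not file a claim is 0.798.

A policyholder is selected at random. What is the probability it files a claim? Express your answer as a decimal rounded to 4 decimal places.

0.2144

P(C|R4) = 1 − 0.798 = 0.202.
By the law of total probability,
P(C) = P(C|R1)·P(R1) + P(C|R2)·P(R2) + P(C|R3)·P(R3) + P(C|R4)·P(R4)
      = 0.236·0.512 + 0.223·0.22 + 0.101·0.095 + 0.202·0.173
      = 0.120832 + 0.04906 + 0.009595 + 0.034946 = 0.214433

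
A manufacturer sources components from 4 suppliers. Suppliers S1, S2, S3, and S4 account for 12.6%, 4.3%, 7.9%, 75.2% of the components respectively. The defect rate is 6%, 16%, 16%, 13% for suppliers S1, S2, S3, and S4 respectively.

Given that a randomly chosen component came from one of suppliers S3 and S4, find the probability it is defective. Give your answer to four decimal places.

Let S = {S3, S4}.
P(S) = 0.079 + 0.752 = 0.831.
P(D ∩ S) = 0.16·0.079 + 0.13·0.752 = 0.01264 + 0.09776 = 0.1104.
P(D | S) = 0.1104 / 0.831 = 0.132852…

P(D|S) ≈ 0.1329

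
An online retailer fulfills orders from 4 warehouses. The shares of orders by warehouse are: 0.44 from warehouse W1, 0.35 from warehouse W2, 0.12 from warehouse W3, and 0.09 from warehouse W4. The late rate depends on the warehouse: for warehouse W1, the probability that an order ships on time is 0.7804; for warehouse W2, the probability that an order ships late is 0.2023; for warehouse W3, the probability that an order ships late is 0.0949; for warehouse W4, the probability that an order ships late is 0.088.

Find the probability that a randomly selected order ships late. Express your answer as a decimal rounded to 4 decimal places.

P(L|W1) = 1 − 0.7804 = 0.2196.
By the law of total probability,
P(L) = P(L|W1)·P(W1) + P(L|W2)·P(W2) + P(L|W3)·P(W3) + P(L|W4)·P(W4)
      = 0.2196·0.44 + 0.2023·0.35 + 0.0949·0.12 + 0.088·0.09
      = 0.096624 + 0.070805 + 0.011388 + 0.00792 = 0.186737

0.1867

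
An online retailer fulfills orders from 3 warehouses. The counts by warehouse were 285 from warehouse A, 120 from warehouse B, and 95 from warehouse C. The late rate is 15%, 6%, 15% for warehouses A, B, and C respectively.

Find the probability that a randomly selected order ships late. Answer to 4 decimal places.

P(L) ≈ 0.1284

Total: 285 + 120 + 95 = 500.
P(A) = 285/500 = 0.57. P(B) = 120/500 = 0.24. P(C) = 95/500 = 0.19.
P(L) = P(L|A)·P(A) + P(L|B)·P(B) + P(L|C)·P(C)
      = 0.15·0.57 + 0.06·0.24 + 0.15·0.19
      = 0.0855 + 0.0144 + 0.0285 = 0.1284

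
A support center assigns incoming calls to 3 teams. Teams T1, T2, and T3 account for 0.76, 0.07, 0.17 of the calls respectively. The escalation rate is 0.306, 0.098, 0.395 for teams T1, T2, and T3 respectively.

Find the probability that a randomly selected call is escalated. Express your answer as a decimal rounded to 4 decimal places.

0.3066

P(E) = P(E|T1)·P(T1) + P(E|T2)·P(T2) + P(E|T3)·P(T3)
      = 0.306·0.76 + 0.098·0.07 + 0.395·0.17
      = 0.23256 + 0.00686 + 0.06715 = 0.30657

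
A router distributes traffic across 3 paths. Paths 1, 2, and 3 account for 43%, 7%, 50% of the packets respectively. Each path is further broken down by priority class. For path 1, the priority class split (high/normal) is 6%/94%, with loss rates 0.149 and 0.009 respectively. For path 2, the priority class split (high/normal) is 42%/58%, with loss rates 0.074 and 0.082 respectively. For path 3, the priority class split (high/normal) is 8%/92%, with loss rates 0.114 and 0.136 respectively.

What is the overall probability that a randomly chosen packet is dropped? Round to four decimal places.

P(L|1) = 0.06·0.149 + 0.94·0.009 = 0.00894 + 0.00846 = 0.0174
P(L|2) = 0.42·0.074 + 0.58·0.082 = 0.03108 + 0.04756 = 0.07864
P(L|3) = 0.08·0.114 + 0.92·0.136 = 0.00912 + 0.12512 = 0.13424
By total probability over the outer partition,
P(L) = 0.43·0.0174 + 0.07·0.07864 + 0.5·0.13424
      = 0.007482 + 0.0055048 + 0.06712 = 0.0801068

0.0801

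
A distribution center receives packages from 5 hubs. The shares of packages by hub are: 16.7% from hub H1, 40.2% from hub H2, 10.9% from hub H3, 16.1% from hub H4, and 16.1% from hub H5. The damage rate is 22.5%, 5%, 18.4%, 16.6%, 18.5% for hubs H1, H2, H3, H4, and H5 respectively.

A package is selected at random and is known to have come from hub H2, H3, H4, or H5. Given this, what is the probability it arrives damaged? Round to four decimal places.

0.1160

Let S = {H2, H3, H4, H5}.
P(S) = 0.402 + 0.109 + 0.161 + 0.161 = 0.833.
P(D ∩ S) = 0.05·0.402 + 0.184·0.109 + 0.166·0.161 + 0.185·0.161 = 0.0201 + 0.020056 + 0.026726 + 0.029785 = 0.096667.
P(D | S) = 0.096667 / 0.833 = 0.116047…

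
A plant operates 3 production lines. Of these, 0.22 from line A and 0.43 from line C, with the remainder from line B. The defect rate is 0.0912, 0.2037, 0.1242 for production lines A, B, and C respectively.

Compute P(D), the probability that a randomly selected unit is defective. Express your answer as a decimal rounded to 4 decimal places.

P(B) = 1 − (0.22 + 0.43) = 0.35.
P(D) = P(D|A)·P(A) + P(D|B)·P(B) + P(D|C)·P(C)
      = 0.0912·0.22 + 0.2037·0.35 + 0.1242·0.43
      = 0.020064 + 0.071295 + 0.053406 = 0.144765

P(D) ≈ 0.1448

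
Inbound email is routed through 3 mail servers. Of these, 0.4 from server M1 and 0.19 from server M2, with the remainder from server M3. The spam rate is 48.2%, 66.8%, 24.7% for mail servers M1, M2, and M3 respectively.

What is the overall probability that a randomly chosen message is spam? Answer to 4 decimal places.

P(M3) = 1 − (0.4 + 0.19) = 0.41.
P(S) = P(S|M1)·P(M1) + P(S|M2)·P(M2) + P(S|M3)·P(M3)
      = 0.482·0.4 + 0.668·0.19 + 0.247·0.41
      = 0.1928 + 0.12692 + 0.10127 = 0.42099

0.4210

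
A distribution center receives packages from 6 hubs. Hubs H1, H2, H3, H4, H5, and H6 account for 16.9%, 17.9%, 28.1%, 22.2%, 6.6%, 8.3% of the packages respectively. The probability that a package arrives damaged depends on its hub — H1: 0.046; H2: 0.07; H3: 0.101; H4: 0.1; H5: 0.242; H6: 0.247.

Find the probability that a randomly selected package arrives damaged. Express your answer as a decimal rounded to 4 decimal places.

By the law of total probability,
P(D) = P(D|H1)·P(H1) + P(D|H2)·P(H2) + P(D|H3)·P(H3) + P(D|H4)·P(H4) + P(D|H5)·P(H5) + P(D|H6)·P(H6)
      = 0.046·0.169 + 0.07·0.179 + 0.101·0.281 + 0.1·0.222 + 0.242·0.066 + 0.247·0.083
      = 0.007774 + 0.01253 + 0.028381 + 0.0222 + 0.015972 + 0.020501 = 0.107358

P(D) ≈ 0.1074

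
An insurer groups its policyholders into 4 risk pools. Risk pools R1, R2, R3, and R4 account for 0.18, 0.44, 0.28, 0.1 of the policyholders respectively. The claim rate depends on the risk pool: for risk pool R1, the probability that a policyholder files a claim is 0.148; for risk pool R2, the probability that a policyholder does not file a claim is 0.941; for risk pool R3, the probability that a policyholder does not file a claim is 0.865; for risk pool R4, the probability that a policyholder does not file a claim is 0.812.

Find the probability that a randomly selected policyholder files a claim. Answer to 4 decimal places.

P(C|R2) = 1 − 0.941 = 0.059.
P(C|R3) = 1 − 0.865 = 0.135.
P(C|R4) = 1 − 0.812 = 0.188.
By the law of total probability,
P(C) = P(C|R1)·P(R1) + P(C|R2)·P(R2) + P(C|R3)·P(R3) + P(C|R4)·P(R4)
      = 0.148·0.18 + 0.059·0.44 + 0.135·0.28 + 0.188·0.1
      = 0.02664 + 0.02596 + 0.0378 + 0.0188 = 0.1092

P(C) ≈ 0.1092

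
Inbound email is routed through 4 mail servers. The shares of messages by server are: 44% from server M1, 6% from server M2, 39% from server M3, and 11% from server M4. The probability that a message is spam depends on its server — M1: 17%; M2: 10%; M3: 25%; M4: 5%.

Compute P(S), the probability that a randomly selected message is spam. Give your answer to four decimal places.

By the law of total probability,
P(S) = P(S|M1)·P(M1) + P(S|M2)·P(M2) + P(S|M3)·P(M3) + P(S|M4)·P(M4)
      = 0.17·0.44 + 0.1·0.06 + 0.25·0.39 + 0.05·0.11
      = 0.0748 + 0.006 + 0.0975 + 0.0055 = 0.1838

0.1838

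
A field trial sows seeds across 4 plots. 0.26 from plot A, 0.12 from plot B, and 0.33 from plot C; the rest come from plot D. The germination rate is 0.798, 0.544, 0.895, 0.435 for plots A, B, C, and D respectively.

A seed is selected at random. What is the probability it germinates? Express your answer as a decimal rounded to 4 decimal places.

P(G) ≈ 0.6943

P(D) = 1 − (0.26 + 0.12 + 0.33) = 0.29.
P(G) = P(G|A)·P(A) + P(G|B)·P(B) + P(G|C)·P(C) + P(G|D)·P(D)
      = 0.798·0.26 + 0.544·0.12 + 0.895·0.33 + 0.435·0.29
      = 0.20748 + 0.06528 + 0.29535 + 0.12615 = 0.69426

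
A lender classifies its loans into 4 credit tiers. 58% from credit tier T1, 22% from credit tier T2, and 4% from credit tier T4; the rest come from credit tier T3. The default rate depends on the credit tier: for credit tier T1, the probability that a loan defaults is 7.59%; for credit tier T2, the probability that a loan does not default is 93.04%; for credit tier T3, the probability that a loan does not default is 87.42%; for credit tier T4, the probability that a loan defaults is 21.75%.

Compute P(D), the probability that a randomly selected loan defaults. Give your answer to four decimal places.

0.0882

P(T3) = 1 − (0.58 + 0.22 + 0.04) = 0.16.
P(D|T2) = 1 − 0.9304 = 0.0696.
P(D|T3) = 1 − 0.8742 = 0.1258.
Using total probability over the partition,
P(D) = P(D|T1)·P(T1) + P(D|T2)·P(T2) + P(D|T3)·P(T3) + P(D|T4)·P(T4)
      = 0.0759·0.58 + 0.0696·0.22 + 0.1258·0.16 + 0.2175·0.04
      = 0.044022 + 0.015312 + 0.020128 + 0.0087 = 0.088162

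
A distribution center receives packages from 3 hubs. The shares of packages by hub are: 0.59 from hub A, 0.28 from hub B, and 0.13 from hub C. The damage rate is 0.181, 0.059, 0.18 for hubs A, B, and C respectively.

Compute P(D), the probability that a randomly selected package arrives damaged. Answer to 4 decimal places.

By the law of total probability,
P(D) = P(D|A)·P(A) + P(D|B)·P(B) + P(D|C)·P(C)
      = 0.181·0.59 + 0.059·0.28 + 0.18·0.13
      = 0.10679 + 0.01652 + 0.0234 = 0.14671

P(D) ≈ 0.1467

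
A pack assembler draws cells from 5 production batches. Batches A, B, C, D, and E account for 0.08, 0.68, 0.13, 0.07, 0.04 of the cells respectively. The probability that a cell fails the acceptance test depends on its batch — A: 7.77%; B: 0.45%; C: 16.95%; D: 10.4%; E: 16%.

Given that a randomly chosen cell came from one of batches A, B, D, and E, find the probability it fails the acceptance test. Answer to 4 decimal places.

P(F|S) ≈ 0.0264

Let S = {A, B, D, E}.
P(S) = 0.08 + 0.68 + 0.07 + 0.04 = 0.87.
P(F ∩ S) = 0.0777·0.08 + 0.0045·0.68 + 0.104·0.07 + 0.16·0.04 = 0.006216 + 0.00306 + 0.00728 + 0.0064 = 0.022956.
P(F | S) = 0.022956 / 0.87 = 0.026386…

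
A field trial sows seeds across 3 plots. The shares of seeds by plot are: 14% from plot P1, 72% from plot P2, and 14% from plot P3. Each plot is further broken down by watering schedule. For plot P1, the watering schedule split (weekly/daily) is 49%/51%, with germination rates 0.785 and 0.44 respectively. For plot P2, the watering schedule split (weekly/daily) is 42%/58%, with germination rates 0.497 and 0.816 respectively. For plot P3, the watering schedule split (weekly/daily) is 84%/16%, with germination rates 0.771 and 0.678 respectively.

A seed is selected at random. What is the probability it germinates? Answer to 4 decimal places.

P(G) ≈ 0.6822

P(G|P1) = 0.49·0.785 + 0.51·0.44 = 0.38465 + 0.2244 = 0.60905
P(G|P2) = 0.42·0.497 + 0.58·0.816 = 0.20874 + 0.47328 = 0.68202
P(G|P3) = 0.84·0.771 + 0.16·0.678 = 0.64764 + 0.10848 = 0.75612
Then overall,
P(G) = 0.14·0.60905 + 0.72·0.68202 + 0.14·0.75612
      = 0.085267 + 0.4910544 + 0.1058568 = 0.6821782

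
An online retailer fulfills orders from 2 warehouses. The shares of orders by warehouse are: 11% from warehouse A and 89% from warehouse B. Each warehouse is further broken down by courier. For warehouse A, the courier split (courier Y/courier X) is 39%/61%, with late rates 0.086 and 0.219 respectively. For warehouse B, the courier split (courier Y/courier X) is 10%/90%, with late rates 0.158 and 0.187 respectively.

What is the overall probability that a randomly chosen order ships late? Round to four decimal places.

0.1822

P(L|A) = 0.39·0.086 + 0.61·0.219 = 0.03354 + 0.13359 = 0.16713
P(L|B) = 0.1·0.158 + 0.9·0.187 = 0.0158 + 0.1683 = 0.1841
By total probability over the outer partition,
P(L) = 0.11·0.16713 + 0.89·0.1841
      = 0.0183843 + 0.163849 = 0.1822333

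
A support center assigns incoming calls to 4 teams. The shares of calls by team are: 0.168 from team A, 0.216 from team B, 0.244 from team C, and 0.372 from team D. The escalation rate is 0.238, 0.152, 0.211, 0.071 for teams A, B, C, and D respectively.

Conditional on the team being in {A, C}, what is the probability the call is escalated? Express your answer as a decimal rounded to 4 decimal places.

Let S = {A, C}.
P(S) = 0.168 + 0.244 = 0.412.
P(E ∩ S) = 0.238·0.168 + 0.211·0.244 = 0.039984 + 0.051484 = 0.091468.
P(E | S) = 0.091468 / 0.412 = 0.222010…

P(E|S) ≈ 0.2220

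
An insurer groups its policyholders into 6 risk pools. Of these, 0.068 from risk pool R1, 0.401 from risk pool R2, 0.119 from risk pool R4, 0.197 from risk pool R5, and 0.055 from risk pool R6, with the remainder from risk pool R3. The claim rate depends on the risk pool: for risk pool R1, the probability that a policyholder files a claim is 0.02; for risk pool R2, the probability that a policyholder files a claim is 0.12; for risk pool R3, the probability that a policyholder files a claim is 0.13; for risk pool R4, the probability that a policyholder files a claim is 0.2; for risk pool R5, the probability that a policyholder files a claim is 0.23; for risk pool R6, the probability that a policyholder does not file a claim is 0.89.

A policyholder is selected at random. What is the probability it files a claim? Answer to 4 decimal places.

P(R3) = 1 − (0.068 + 0.401 + 0.119 + 0.197 + 0.055) = 0.16.
P(C|R6) = 1 − 0.89 = 0.11.
Summing over the partition,
P(C) = P(C|R1)·P(R1) + P(C|R2)·P(R2) + P(C|R3)·P(R3) + P(C|R4)·P(R4) + P(C|R5)·P(R5) + P(C|R6)·P(R6)
      = 0.02·0.068 + 0.12·0.401 + 0.13·0.16 + 0.2·0.119 + 0.23·0.197 + 0.11·0.055
      = 0.00136 + 0.04812 + 0.0208 + 0.0238 + 0.04531 + 0.00605 = 0.14544

0.1454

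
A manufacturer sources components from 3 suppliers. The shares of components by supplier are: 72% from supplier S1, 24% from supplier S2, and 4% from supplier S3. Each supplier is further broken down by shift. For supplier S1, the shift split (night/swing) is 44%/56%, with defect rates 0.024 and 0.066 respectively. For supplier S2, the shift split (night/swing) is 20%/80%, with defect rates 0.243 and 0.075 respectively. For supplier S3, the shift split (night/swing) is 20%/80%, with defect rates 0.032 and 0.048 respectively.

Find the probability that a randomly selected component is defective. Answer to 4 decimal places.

P(D) ≈ 0.0621

P(D|S1) = 0.44·0.024 + 0.56·0.066 = 0.01056 + 0.03696 = 0.04752
P(D|S2) = 0.2·0.243 + 0.8·0.075 = 0.0486 + 0.06 = 0.1086
P(D|S3) = 0.2·0.032 + 0.8·0.048 = 0.0064 + 0.0384 = 0.0448
Then overall,
P(D) = 0.72·0.04752 + 0.24·0.1086 + 0.04·0.0448
      = 0.0342144 + 0.026064 + 0.001792 = 0.0620704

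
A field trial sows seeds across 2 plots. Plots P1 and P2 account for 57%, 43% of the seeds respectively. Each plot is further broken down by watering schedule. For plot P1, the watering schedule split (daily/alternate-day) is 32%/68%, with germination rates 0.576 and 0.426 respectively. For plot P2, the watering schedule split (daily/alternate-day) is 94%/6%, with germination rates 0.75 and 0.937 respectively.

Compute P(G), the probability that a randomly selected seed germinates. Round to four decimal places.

0.5975

P(G|P1) = 0.32·0.576 + 0.68·0.426 = 0.18432 + 0.28968 = 0.474
P(G|P2) = 0.94·0.75 + 0.06·0.937 = 0.705 + 0.05622 = 0.76122
Then overall,
P(G) = 0.57·0.474 + 0.43·0.76122
      = 0.27018 + 0.3273246 = 0.5975046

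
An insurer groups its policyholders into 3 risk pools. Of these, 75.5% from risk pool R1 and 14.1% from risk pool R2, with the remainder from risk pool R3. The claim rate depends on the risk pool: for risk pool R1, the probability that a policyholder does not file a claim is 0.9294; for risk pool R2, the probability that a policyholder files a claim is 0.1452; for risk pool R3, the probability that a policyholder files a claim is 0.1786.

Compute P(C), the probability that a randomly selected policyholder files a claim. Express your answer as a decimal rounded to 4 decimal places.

P(C) ≈ 0.0924

P(R3) = 1 − (0.755 + 0.141) = 0.104.
P(C|R1) = 1 − 0.9294 = 0.0706.
P(C) = P(C|R1)·P(R1) + P(C|R2)·P(R2) + P(C|R3)·P(R3)
      = 0.0706·0.755 + 0.1452·0.141 + 0.1786·0.104
      = 0.053303 + 0.0204732 + 0.0185744 = 0.0923506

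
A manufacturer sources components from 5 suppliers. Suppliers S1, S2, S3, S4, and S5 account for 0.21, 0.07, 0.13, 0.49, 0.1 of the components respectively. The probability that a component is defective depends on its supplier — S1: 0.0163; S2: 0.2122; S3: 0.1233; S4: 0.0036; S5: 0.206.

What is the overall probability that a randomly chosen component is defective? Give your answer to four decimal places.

0.0567

Summing over the partition,
P(D) = P(D|S1)·P(S1) + P(D|S2)·P(S2) + P(D|S3)·P(S3) + P(D|S4)·P(S4) + P(D|S5)·P(S5)
      = 0.0163·0.21 + 0.2122·0.07 + 0.1233·0.13 + 0.0036·0.49 + 0.206·0.1
      = 0.003423 + 0.014854 + 0.016029 + 0.001764 + 0.0206 = 0.05667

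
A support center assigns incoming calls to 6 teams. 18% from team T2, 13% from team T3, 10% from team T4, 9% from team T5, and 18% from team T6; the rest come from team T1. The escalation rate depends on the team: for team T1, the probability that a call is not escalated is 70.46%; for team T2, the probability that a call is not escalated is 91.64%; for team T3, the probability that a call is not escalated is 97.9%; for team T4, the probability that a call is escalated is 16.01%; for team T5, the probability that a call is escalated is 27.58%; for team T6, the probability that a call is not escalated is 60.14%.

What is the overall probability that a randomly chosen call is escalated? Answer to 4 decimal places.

P(T1) = 1 − (0.18 + 0.13 + 0.1 + 0.09 + 0.18) = 0.32.
P(E|T1) = 1 − 0.7046 = 0.2954.
P(E|T2) = 1 − 0.9164 = 0.0836.
P(E|T3) = 1 − 0.979 = 0.021.
P(E|T6) = 1 − 0.6014 = 0.3986.
Summing over the partition,
P(E) = P(E|T1)·P(T1) + P(E|T2)·P(T2) + P(E|T3)·P(T3) + P(E|T4)·P(T4) + P(E|T5)·P(T5) + P(E|T6)·P(T6)
      = 0.2954·0.32 + 0.0836·0.18 + 0.021·0.13 + 0.1601·0.1 + 0.2758·0.09 + 0.3986·0.18
      = 0.094528 + 0.015048 + 0.00273 + 0.01601 + 0.024822 + 0.071748 = 0.224886

0.2249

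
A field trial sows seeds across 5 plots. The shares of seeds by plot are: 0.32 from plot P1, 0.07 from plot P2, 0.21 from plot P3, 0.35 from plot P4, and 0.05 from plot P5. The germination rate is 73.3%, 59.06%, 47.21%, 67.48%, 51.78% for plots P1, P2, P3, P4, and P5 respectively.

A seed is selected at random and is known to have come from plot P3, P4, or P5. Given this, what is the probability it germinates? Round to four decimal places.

0.5921

Let S = {P3, P4, P5}.
P(S) = 0.21 + 0.35 + 0.05 = 0.61.
P(G ∩ S) = 0.4721·0.21 + 0.6748·0.35 + 0.5178·0.05 = 0.099141 + 0.23618 + 0.02589 = 0.361211.
P(G | S) = 0.361211 / 0.61 = 0.592149…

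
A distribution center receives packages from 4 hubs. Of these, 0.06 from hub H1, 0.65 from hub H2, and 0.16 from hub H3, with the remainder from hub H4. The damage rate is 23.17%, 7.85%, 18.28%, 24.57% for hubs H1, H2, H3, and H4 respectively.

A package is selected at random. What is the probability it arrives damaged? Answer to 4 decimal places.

0.1261

P(H4) = 1 − (0.06 + 0.65 + 0.16) = 0.13.
P(D) = P(D|H1)·P(H1) + P(D|H2)·P(H2) + P(D|H3)·P(H3) + P(D|H4)·P(H4)
      = 0.2317·0.06 + 0.0785·0.65 + 0.1828·0.16 + 0.2457·0.13
      = 0.013902 + 0.051025 + 0.029248 + 0.031941 = 0.126116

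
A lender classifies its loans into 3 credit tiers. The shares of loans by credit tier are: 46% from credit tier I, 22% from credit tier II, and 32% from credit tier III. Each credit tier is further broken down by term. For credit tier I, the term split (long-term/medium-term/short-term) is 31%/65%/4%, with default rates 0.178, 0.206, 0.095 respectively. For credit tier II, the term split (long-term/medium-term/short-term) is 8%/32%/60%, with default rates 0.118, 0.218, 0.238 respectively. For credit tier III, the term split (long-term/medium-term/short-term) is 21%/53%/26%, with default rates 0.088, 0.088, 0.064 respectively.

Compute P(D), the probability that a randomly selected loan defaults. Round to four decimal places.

P(D) ≈ 0.1637

P(D|I) = 0.31·0.178 + 0.65·0.206 + 0.04·0.095 = 0.05518 + 0.1339 + 0.0038 = 0.19288
P(D|II) = 0.08·0.118 + 0.32·0.218 + 0.6·0.238 = 0.00944 + 0.06976 + 0.1428 = 0.222
P(D|III) = 0.21·0.088 + 0.53·0.088 + 0.26·0.064 = 0.01848 + 0.04664 + 0.01664 = 0.08176
By total probability over the outer partition,
P(D) = 0.46·0.19288 + 0.22·0.222 + 0.32·0.08176
      = 0.0887248 + 0.04884 + 0.0261632 = 0.163728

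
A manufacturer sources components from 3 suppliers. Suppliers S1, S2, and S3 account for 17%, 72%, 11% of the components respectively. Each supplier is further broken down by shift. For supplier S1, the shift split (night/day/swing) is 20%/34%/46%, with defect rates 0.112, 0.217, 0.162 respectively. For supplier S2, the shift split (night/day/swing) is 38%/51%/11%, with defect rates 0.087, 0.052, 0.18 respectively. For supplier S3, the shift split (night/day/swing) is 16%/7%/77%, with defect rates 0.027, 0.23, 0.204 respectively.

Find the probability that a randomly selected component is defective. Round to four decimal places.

P(D|S1) = 0.2·0.112 + 0.34·0.217 + 0.46·0.162 = 0.0224 + 0.07378 + 0.07452 = 0.1707
P(D|S2) = 0.38·0.087 + 0.51·0.052 + 0.11·0.18 = 0.03306 + 0.02652 + 0.0198 = 0.07938
P(D|S3) = 0.16·0.027 + 0.07·0.23 + 0.77·0.204 = 0.00432 + 0.0161 + 0.15708 = 0.1775
By total probability over the outer partition,
P(D) = 0.17·0.1707 + 0.72·0.07938 + 0.11·0.1775
      = 0.029019 + 0.0571536 + 0.019525 = 0.1056976

P(D) ≈ 0.1057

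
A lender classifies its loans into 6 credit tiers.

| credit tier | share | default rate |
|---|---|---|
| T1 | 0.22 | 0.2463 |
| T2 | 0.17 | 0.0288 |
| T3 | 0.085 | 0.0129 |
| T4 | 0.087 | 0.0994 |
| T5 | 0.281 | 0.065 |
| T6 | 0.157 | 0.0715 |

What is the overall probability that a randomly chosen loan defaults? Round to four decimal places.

P(D) = P(D|T1)·P(T1) + P(D|T2)·P(T2) + P(D|T3)·P(T3) + P(D|T4)·P(T4) + P(D|T5)·P(T5) + P(D|T6)·P(T6)
      = 0.2463·0.22 + 0.0288·0.17 + 0.0129·0.085 + 0.0994·0.087 + 0.065·0.281 + 0.0715·0.157
      = 0.054186 + 0.004896 + 0.0010965 + 0.0086478 + 0.018265 + 0.0112255 = 0.0983168

P(D) ≈ 0.0983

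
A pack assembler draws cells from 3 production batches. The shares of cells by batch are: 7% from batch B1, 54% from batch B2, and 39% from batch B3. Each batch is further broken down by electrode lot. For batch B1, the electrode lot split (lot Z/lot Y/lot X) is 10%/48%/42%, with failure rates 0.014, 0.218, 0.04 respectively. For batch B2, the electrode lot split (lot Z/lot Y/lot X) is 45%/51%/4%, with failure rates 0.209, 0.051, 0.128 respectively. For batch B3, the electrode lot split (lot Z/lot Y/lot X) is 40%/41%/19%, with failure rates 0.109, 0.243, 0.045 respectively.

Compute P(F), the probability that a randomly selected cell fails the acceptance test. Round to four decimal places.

P(F|B1) = 0.1·0.014 + 0.48·0.218 + 0.42·0.04 = 0.0014 + 0.10464 + 0.0168 = 0.12284
P(F|B2) = 0.45·0.209 + 0.51·0.051 + 0.04·0.128 = 0.09405 + 0.02601 + 0.00512 = 0.12518
P(F|B3) = 0.4·0.109 + 0.41·0.243 + 0.19·0.045 = 0.0436 + 0.09963 + 0.00855 = 0.15178
Then overall,
P(F) = 0.07·0.12284 + 0.54·0.12518 + 0.39·0.15178
      = 0.0085988 + 0.0675972 + 0.0591942 = 0.1353902

0.1354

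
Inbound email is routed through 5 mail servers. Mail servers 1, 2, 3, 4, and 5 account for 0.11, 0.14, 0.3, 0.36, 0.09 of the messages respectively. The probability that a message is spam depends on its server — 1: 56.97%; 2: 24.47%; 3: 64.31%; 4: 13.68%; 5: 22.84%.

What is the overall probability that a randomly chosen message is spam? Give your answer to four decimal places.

Summing over the partition,
P(S) = P(S|1)·P(1) + P(S|2)·P(2) + P(S|3)·P(3) + P(S|4)·P(4) + P(S|5)·P(5)
      = 0.5697·0.11 + 0.2447·0.14 + 0.6431·0.3 + 0.1368·0.36 + 0.2284·0.09
      = 0.062667 + 0.034258 + 0.19293 + 0.049248 + 0.020556 = 0.359659

0.3597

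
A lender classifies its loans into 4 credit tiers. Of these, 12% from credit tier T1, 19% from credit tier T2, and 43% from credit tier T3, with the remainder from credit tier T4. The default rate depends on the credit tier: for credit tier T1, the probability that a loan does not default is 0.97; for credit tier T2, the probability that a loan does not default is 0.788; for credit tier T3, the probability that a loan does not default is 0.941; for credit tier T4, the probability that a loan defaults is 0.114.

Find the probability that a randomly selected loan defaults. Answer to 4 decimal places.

0.0989

P(T4) = 1 − (0.12 + 0.19 + 0.43) = 0.26.
P(D|T1) = 1 − 0.97 = 0.03.
P(D|T2) = 1 − 0.788 = 0.212.
P(D|T3) = 1 − 0.941 = 0.059.
By the law of total probability,
P(D) = P(D|T1)·P(T1) + P(D|T2)·P(T2) + P(D|T3)·P(T3) + P(D|T4)·P(T4)
      = 0.03·0.12 + 0.212·0.19 + 0.059·0.43 + 0.114·0.26
      = 0.0036 + 0.04028 + 0.02537 + 0.02964 = 0.09889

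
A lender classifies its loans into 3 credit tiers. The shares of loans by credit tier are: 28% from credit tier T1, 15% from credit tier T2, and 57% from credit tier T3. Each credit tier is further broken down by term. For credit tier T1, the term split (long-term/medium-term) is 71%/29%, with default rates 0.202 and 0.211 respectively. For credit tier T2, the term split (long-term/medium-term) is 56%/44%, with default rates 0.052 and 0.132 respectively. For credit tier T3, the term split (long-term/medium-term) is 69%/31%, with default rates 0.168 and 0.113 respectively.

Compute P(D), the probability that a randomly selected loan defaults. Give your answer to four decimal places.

0.1564

P(D|T1) = 0.71·0.202 + 0.29·0.211 = 0.14342 + 0.06119 = 0.20461
P(D|T2) = 0.56·0.052 + 0.44·0.132 = 0.02912 + 0.05808 = 0.0872
P(D|T3) = 0.69·0.168 + 0.31·0.113 = 0.11592 + 0.03503 = 0.15095
Then overall,
P(D) = 0.28·0.20461 + 0.15·0.0872 + 0.57·0.15095
      = 0.0572908 + 0.01308 + 0.0860415 = 0.1564123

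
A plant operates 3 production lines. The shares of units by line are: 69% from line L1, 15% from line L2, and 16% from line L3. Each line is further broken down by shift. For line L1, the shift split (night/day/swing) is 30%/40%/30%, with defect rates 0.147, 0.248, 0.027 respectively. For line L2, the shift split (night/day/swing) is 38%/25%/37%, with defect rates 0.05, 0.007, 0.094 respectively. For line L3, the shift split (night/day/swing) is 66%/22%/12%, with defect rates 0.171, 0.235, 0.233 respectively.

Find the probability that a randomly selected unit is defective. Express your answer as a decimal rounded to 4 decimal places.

P(D|L1) = 0.3·0.147 + 0.4·0.248 + 0.3·0.027 = 0.0441 + 0.0992 + 0.0081 = 0.1514
P(D|L2) = 0.38·0.05 + 0.25·0.007 + 0.37·0.094 = 0.019 + 0.00175 + 0.03478 = 0.05553
P(D|L3) = 0.66·0.171 + 0.22·0.235 + 0.12·0.233 = 0.11286 + 0.0517 + 0.02796 = 0.19252
Then overall,
P(D) = 0.69·0.1514 + 0.15·0.05553 + 0.16·0.19252
      = 0.104466 + 0.0083295 + 0.0308032 = 0.1435987

P(D) ≈ 0.1436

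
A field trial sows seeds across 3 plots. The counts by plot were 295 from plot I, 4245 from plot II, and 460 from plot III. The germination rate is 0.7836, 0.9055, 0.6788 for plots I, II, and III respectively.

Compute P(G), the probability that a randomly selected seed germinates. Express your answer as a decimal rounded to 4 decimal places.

P(G) ≈ 0.8775

Total: 295 + 4245 + 460 = 5000.
P(I) = 295/5000 = 0.059. P(II) = 4245/5000 = 0.849. P(III) = 460/5000 = 0.092.
P(G) = P(G|I)·P(I) + P(G|II)·P(II) + P(G|III)·P(III)
      = 0.7836·0.059 + 0.9055·0.849 + 0.6788·0.092
      = 0.0462324 + 0.7687695 + 0.0624496 = 0.8774515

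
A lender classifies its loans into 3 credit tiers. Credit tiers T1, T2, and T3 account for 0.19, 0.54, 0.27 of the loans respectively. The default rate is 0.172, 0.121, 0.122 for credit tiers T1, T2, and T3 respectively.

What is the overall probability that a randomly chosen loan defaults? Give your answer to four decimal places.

P(D) ≈ 0.1310

P(D) = P(D|T1)·P(T1) + P(D|T2)·P(T2) + P(D|T3)·P(T3)
      = 0.172·0.19 + 0.121·0.54 + 0.122·0.27
      = 0.03268 + 0.06534 + 0.03294 = 0.13096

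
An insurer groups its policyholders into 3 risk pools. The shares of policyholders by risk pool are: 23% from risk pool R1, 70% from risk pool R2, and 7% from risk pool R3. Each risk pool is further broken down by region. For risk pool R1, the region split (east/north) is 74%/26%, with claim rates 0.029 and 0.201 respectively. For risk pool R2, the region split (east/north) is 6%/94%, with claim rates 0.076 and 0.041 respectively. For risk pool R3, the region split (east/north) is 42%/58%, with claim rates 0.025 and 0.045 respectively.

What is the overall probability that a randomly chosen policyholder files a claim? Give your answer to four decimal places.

0.0497

P(C|R1) = 0.74·0.029 + 0.26·0.201 = 0.02146 + 0.05226 = 0.07372
P(C|R2) = 0.06·0.076 + 0.94·0.041 = 0.00456 + 0.03854 = 0.0431
P(C|R3) = 0.42·0.025 + 0.58·0.045 = 0.0105 + 0.0261 = 0.0366
Then overall,
P(C) = 0.23·0.07372 + 0.7·0.0431 + 0.07·0.0366
      = 0.0169556 + 0.03017 + 0.002562 = 0.0496876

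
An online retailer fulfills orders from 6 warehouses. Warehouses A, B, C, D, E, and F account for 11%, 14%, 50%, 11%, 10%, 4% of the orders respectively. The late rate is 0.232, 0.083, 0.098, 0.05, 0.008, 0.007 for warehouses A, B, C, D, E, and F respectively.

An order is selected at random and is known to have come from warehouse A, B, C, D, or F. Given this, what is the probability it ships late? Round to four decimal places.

P(L|S) ≈ 0.1021

Let S = {A, B, C, D, F}.
P(S) = 0.11 + 0.14 + 0.5 + 0.11 + 0.04 = 0.9.
P(L ∩ S) = 0.232·0.11 + 0.083·0.14 + 0.098·0.5 + 0.05·0.11 + 0.007·0.04 = 0.02552 + 0.01162 + 0.049 + 0.0055 + 0.00028 = 0.09192.
P(L | S) = 0.09192 / 0.9 = 0.102133…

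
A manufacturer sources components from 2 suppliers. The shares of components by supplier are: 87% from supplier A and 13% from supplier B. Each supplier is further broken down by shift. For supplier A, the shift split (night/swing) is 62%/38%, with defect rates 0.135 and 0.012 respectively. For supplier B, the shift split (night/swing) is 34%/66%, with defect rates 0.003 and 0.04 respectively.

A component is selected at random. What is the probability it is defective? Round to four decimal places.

P(D|A) = 0.62·0.135 + 0.38·0.012 = 0.0837 + 0.00456 = 0.08826
P(D|B) = 0.34·0.003 + 0.66·0.04 = 0.00102 + 0.0264 = 0.02742
Then overall,
P(D) = 0.87·0.08826 + 0.13·0.02742
      = 0.0767862 + 0.0035646 = 0.0803508

0.0804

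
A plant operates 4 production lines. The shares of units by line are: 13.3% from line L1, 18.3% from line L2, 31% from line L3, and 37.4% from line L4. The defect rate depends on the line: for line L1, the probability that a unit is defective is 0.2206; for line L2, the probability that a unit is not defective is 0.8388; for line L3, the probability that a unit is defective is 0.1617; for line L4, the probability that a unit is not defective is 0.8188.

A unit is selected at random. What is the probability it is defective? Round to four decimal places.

P(D|L2) = 1 − 0.8388 = 0.1612.
P(D|L4) = 1 − 0.8188 = 0.1812.
Summing over the partition,
P(D) = P(D|L1)·P(L1) + P(D|L2)·P(L2) + P(D|L3)·P(L3) + P(D|L4)·P(L4)
      = 0.2206·0.133 + 0.1612·0.183 + 0.1617·0.31 + 0.1812·0.374
      = 0.0293398 + 0.0294996 + 0.050127 + 0.0677688 = 0.1767352

P(D) ≈ 0.1767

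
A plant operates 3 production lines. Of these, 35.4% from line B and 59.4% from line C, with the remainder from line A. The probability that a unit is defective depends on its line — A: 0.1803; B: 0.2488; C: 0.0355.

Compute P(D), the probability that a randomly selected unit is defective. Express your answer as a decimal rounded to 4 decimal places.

P(A) = 1 − (0.354 + 0.594) = 0.052.
P(D) = P(D|A)·P(A) + P(D|B)·P(B) + P(D|C)·P(C)
      = 0.1803·0.052 + 0.2488·0.354 + 0.0355·0.594
      = 0.0093756 + 0.0880752 + 0.021087 = 0.1185378

0.1185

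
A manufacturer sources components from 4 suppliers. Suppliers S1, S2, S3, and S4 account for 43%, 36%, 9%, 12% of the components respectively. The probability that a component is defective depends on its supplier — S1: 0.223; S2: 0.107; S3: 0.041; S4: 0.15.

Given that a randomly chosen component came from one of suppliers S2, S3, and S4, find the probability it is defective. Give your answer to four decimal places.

0.1056

Let S = {S2, S3, S4}.
P(S) = 0.36 + 0.09 + 0.12 = 0.57.
P(D ∩ S) = 0.107·0.36 + 0.041·0.09 + 0.15·0.12 = 0.03852 + 0.00369 + 0.018 = 0.06021.
P(D | S) = 0.06021 / 0.57 = 0.105632…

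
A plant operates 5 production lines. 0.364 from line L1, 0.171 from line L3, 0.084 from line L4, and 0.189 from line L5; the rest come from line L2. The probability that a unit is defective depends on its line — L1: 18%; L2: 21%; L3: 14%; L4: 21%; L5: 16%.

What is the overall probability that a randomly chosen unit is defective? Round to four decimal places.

P(D) ≈ 0.1777

P(L2) = 1 − (0.364 + 0.171 + 0.084 + 0.189) = 0.192.
P(D) = P(D|L1)·P(L1) + P(D|L2)·P(L2) + P(D|L3)·P(L3) + P(D|L4)·P(L4) + P(D|L5)·P(L5)
      = 0.18·0.364 + 0.21·0.192 + 0.14·0.171 + 0.21·0.084 + 0.16·0.189
      = 0.06552 + 0.04032 + 0.02394 + 0.01764 + 0.03024 = 0.17766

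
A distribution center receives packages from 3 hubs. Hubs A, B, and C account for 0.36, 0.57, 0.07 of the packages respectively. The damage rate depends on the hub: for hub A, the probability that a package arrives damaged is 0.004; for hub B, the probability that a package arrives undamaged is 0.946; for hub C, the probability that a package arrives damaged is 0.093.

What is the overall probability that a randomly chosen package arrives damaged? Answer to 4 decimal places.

P(D|B) = 1 − 0.946 = 0.054.
By the law of total probability,
P(D) = P(D|A)·P(A) + P(D|B)·P(B) + P(D|C)·P(C)
      = 0.004·0.36 + 0.054·0.57 + 0.093·0.07
      = 0.00144 + 0.03078 + 0.00651 = 0.03873

P(D) ≈ 0.0387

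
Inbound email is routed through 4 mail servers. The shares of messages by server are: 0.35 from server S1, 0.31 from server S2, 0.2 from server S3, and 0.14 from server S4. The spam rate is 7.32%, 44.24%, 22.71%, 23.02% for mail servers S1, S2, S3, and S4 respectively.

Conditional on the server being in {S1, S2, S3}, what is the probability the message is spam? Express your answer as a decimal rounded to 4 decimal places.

Let J = {S1, S2, S3}.
P(J) = 0.35 + 0.31 + 0.2 = 0.86.
P(S ∩ J) = 0.0732·0.35 + 0.4424·0.31 + 0.2271·0.2 = 0.02562 + 0.137144 + 0.04542 = 0.208184.
P(S | J) = 0.208184 / 0.86 = 0.242074…

0.2421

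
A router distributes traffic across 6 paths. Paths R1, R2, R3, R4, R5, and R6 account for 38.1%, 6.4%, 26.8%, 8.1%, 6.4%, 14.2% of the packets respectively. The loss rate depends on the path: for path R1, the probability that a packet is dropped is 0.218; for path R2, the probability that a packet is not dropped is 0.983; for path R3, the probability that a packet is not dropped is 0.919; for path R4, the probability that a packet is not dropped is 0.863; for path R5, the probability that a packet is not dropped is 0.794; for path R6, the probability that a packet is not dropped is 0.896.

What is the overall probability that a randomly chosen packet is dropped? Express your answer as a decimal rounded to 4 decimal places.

P(L) ≈ 0.1449

P(L|R2) = 1 − 0.983 = 0.017.
P(L|R3) = 1 − 0.919 = 0.081.
P(L|R4) = 1 − 0.863 = 0.137.
P(L|R5) = 1 − 0.794 = 0.206.
P(L|R6) = 1 − 0.896 = 0.104.
P(L) = P(L|R1)·P(R1) + P(L|R2)·P(R2) + P(L|R3)·P(R3) + P(L|R4)·P(R4) + P(L|R5)·P(R5) + P(L|R6)·P(R6)
      = 0.218·0.381 + 0.017·0.064 + 0.081·0.268 + 0.137·0.081 + 0.206·0.064 + 0.104·0.142
      = 0.083058 + 0.001088 + 0.021708 + 0.011097 + 0.013184 + 0.014768 = 0.144903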